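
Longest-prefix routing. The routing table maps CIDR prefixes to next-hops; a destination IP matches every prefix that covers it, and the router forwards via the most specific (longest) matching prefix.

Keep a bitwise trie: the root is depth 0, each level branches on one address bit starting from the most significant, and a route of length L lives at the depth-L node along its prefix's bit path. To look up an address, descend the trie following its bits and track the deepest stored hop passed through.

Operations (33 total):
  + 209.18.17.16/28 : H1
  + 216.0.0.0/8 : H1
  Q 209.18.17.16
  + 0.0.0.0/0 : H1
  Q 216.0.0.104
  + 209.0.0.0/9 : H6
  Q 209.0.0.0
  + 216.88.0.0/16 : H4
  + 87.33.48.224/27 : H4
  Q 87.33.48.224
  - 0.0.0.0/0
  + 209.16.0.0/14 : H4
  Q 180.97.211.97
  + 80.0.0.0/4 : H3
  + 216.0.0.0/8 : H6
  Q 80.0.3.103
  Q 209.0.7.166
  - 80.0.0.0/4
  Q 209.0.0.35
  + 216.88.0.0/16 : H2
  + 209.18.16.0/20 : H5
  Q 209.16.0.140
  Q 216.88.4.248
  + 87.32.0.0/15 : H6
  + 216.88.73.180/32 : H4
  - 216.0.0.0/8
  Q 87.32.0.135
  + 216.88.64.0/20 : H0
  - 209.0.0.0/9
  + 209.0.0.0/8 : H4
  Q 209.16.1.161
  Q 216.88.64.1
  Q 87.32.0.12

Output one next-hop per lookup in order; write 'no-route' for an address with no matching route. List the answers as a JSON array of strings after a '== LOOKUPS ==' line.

Apply in order:
  add 209.18.17.16/28 -> H1 at depth 28
  add 216.0.0.0/8 -> H1 at depth 8
  ? 209.18.17.16  path d0:-→d1:-→d2:-→d3:-→d4:-→d5:-→d6:-→d7:-→d8:-→d9:-→d10:-→d11:-→d12:-→d13:-→d14:-→d15:-→d16:-→d17:-→d18:-→d19:-→d20:-→d21:-→d22:-→d23:-→d24:-→d25:-→d26:-→d27:-→d28:H1  best=H1
  add 0.0.0.0/0 -> H1 at depth 0
  ? 216.0.0.104  path d0:H1→d1:-→d2:-→d3:-→d4:-→d5:-→d6:-→d7:-→d8:H1  best=H1
  add 209.0.0.0/9 -> H6 at depth 9
  ? 209.0.0.0  path d0:H1→d1:-→d2:-→d3:-→d4:-→d5:-→d6:-→d7:-→d8:-→d9:H6→d10:-→d11:-  best=H6
  add 216.88.0.0/16 -> H4 at depth 16
  add 87.33.48.224/27 -> H4 at depth 27
  ? 87.33.48.224  path d0:H1→d1:-→d2:-→d3:-→d4:-→d5:-→d6:-→d7:-→d8:-→d9:-→d10:-→d11:-→d12:-→d13:-→d14:-→d15:-→d16:-→d17:-→d18:-→d19:-→d20:-→d21:-→d22:-→d23:-→d24:-→d25:-→d26:-→d27:H4  best=H4
  - 0.0.0.0/0 clear@0
  add 209.16.0.0/14 -> H4 at depth 14
  ? 180.97.211.97  path d0:-→d1:-  best=no-route
  add 80.0.0.0/4 -> H3 at depth 4
  add 216.0.0.0/8 -> H6 at depth 8
  ? 80.0.3.103  path d0:-→d1:-→d2:-→d3:-→d4:H3→d5:-  best=H3
  ? 209.0.7.166  path d0:-→d1:-→d2:-→d3:-→d4:-→d5:-→d6:-→d7:-→d8:-→d9:H6→d10:-→d11:-  best=H6
  - 80.0.0.0/4 clear@4
  ? 209.0.0.35  path d0:-→d1:-→d2:-→d3:-→d4:-→d5:-→d6:-→d7:-→d8:-→d9:H6→d10:-→d11:-  best=H6
  add 216.88.0.0/16 -> H2 at depth 16
  add 209.18.16.0/20 -> H5 at depth 20
  ? 209.16.0.140  path d0:-→d1:-→d2:-→d3:-→d4:-→d5:-→d6:-→d7:-→d8:-→d9:H6→d10:-→d11:-→d12:-→d13:-→d14:H4  best=H4
  ? 216.88.4.248  path d0:-→d1:-→d2:-→d3:-→d4:-→d5:-→d6:-→d7:-→d8:H6→d9:-→d10:-→d11:-→d12:-→d13:-→d14:-→d15:-→d16:H2  best=H2
  add 87.32.0.0/15 -> H6 at depth 15
  add 216.88.73.180/32 -> H4 at depth 32
  - 216.0.0.0/8 clear@8
  ? 87.32.0.135  path d0:-→d1:-→d2:-→d3:-→d4:-→d5:-→d6:-→d7:-→d8:-→d9:-→d10:-→d11:-→d12:-→d13:-→d14:-→d15:H6  best=H6
  add 216.88.64.0/20 -> H0 at depth 20
  - 209.0.0.0/9 clear@9
  add 209.0.0.0/8 -> H4 at depth 8
  ? 209.16.1.161  path d0:-→d1:-→d2:-→d3:-→d4:-→d5:-→d6:-→d7:-→d8:H4→d9:-→d10:-→d11:-→d12:-→d13:-→d14:H4  best=H4
  ? 216.88.64.1  path d0:-→d1:-→d2:-→d3:-→d4:-→d5:-→d6:-→d7:-→d8:-→d9:-→d10:-→d11:-→d12:-→d13:-→d14:-→d15:-→d16:H2→d17:-→d18:-→d19:-→d20:H0  best=H0
  ? 87.32.0.12  path d0:-→d1:-→d2:-→d3:-→d4:-→d5:-→d6:-→d7:-→d8:-→d9:-→d10:-→d11:-→d12:-→d13:-→d14:-→d15:H6  best=H6

== LOOKUPS ==
["H1","H1","H6","H4","no-route","H3","H6","H6","H4","H2","H6","H4","H0","H6"]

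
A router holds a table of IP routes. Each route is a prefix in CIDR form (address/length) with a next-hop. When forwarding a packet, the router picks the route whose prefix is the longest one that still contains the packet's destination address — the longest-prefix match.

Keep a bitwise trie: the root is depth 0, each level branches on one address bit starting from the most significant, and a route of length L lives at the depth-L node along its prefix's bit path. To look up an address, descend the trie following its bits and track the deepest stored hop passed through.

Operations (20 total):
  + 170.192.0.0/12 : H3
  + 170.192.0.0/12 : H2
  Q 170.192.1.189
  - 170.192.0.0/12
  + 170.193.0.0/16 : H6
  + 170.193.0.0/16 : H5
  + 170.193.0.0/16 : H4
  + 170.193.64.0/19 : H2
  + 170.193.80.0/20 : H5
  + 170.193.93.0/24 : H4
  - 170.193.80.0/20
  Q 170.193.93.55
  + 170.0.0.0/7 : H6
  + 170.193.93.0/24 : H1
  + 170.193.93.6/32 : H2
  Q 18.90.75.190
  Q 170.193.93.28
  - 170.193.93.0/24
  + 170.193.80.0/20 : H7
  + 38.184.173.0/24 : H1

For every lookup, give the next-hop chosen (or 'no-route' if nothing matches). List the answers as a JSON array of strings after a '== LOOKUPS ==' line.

Apply in order:
  + 170.192.0.0/12 (H3) depth=12
  + 170.192.0.0/12 (H2) depth=12
  ? 170.192.1.189  path d0:-→d1:-→d2:-→d3:-→d4:-→d5:-→d6:-→d7:-→d8:-→d9:-→d10:-→d11:-→d12:H2  best=H2
  del 170.192.0.0/12 (clear depth 12)
  + 170.193.0.0/16 (H6) depth=16
  + 170.193.0.0/16 (H5) depth=16
  + 170.193.0.0/16 (H4) depth=16
  + 170.193.64.0/19 (H2) depth=19
  + 170.193.80.0/20 (H5) depth=20
  + 170.193.93.0/24 (H4) depth=24
  del 170.193.80.0/20 (clear depth 20)
  ? 170.193.93.55  path d0:-→d1:-→d2:-→d3:-→d4:-→d5:-→d6:-→d7:-→d8:-→d9:-→d10:-→d11:-→d12:-→d13:-→d14:-→d15:-→d16:H4→d17:-→d18:-→d19:H2→d20:-→d21:-→d22:-→d23:-→d24:H4  best=H4
  + 170.0.0.0/7 (H6) depth=7
  + 170.193.93.0/24 (H1) depth=24
  + 170.193.93.6/32 (H2) depth=32
  ? 18.90.75.190  path d0:-  best=no-route
  ? 170.193.93.28  path d0:-→d1:-→d2:-→d3:-→d4:-→d5:-→d6:-→d7:H6→d8:-→d9:-→d10:-→d11:-→d12:-→d13:-→d14:-→d15:-→d16:H4→d17:-→d18:-→d19:H2→d20:-→d21:-→d22:-→d23:-→d24:H1→d25:-→d26:-→d27:-  best=H1
  del 170.193.93.0/24 (clear depth 24)
  + 170.193.80.0/20 (H7) depth=20
  + 38.184.173.0/24 (H1) depth=24

== LOOKUPS ==
["H2","H4","no-route","H1"]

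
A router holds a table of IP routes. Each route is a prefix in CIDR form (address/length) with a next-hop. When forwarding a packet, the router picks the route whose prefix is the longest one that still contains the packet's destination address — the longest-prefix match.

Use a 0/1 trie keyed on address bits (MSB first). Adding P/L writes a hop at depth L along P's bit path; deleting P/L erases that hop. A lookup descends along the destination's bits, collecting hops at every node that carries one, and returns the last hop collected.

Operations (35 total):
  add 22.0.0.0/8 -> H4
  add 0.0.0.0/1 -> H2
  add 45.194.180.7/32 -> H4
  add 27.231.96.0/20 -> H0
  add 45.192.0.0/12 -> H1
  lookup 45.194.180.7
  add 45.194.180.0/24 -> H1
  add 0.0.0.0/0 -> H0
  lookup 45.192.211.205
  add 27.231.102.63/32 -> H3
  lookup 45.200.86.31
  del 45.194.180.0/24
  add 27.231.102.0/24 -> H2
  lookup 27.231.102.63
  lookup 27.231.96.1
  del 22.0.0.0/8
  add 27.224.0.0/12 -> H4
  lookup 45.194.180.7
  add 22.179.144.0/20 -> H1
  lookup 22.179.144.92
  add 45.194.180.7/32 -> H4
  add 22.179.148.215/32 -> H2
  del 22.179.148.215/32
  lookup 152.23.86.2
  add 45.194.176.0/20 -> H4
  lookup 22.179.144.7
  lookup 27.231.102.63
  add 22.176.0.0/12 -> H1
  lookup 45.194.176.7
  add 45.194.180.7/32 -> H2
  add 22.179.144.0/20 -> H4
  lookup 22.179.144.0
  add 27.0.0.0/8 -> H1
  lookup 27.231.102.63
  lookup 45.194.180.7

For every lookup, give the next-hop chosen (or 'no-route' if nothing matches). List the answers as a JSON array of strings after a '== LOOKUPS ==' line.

Apply in order:
  add 22.0.0.0/8 -> H4 at depth 8
  add 0.0.0.0/1 -> H2 at depth 1
  add 45.194.180.7/32 -> H4 at depth 32
  add 27.231.96.0/20 -> H0 at depth 20
  add 45.192.0.0/12 -> H1 at depth 12
  ? 45.194.180.7  path d0:-→d1:H2→d2:-→d3:-→d4:-→d5:-→d6:-→d7:-→d8:-→d9:-→d10:-→d11:-→d12:H1→d13:-→d14:-→d15:-→d16:-→d17:-→d18:-→d19:-→d20:-→d21:-→d22:-→d23:-→d24:-→d25:-→d26:-→d27:-→d28:-→d29:-→d30:-→d31:-→d32:H4  best=H4
  add 45.194.180.0/24 -> H1 at depth 24
  add 0.0.0.0/0 -> H0 at depth 0
  ? 45.192.211.205  path d0:H0→d1:H2→d2:-→d3:-→d4:-→d5:-→d6:-→d7:-→d8:-→d9:-→d10:-→d11:-→d12:H1→d13:-→d14:-  best=H1
  add 27.231.102.63/32 -> H3 at depth 32
  ? 45.200.86.31  path d0:H0→d1:H2→d2:-→d3:-→d4:-→d5:-→d6:-→d7:-→d8:-→d9:-→d10:-→d11:-→d12:H1  best=H1
  del 45.194.180.0/24 (clear depth 24)
  add 27.231.102.0/24 -> H2 at depth 24
  ? 27.231.102.63  path d0:H0→d1:H2→d2:-→d3:-→d4:-→d5:-→d6:-→d7:-→d8:-→d9:-→d10:-→d11:-→d12:-→d13:-→d14:-→d15:-→d16:-→d17:-→d18:-→d19:-→d20:H0→d21:-→d22:-→d23:-→d24:H2→d25:-→d26:-→d27:-→d28:-→d29:-→d30:-→d31:-→d32:H3  best=H3
  ? 27.231.96.1  path d0:H0→d1:H2→d2:-→d3:-→d4:-→d5:-→d6:-→d7:-→d8:-→d9:-→d10:-→d11:-→d12:-→d13:-→d14:-→d15:-→d16:-→d17:-→d18:-→d19:-→d20:H0→d21:-  best=H0
  del 22.0.0.0/8 (clear depth 8)
  add 27.224.0.0/12 -> H4 at depth 12
  ? 45.194.180.7  path d0:H0→d1:H2→d2:-→d3:-→d4:-→d5:-→d6:-→d7:-→d8:-→d9:-→d10:-→d11:-→d12:H1→d13:-→d14:-→d15:-→d16:-→d17:-→d18:-→d19:-→d20:-→d21:-→d22:-→d23:-→d24:-→d25:-→d26:-→d27:-→d28:-→d29:-→d30:-→d31:-→d32:H4  best=H4
  add 22.179.144.0/20 -> H1 at depth 20
  ? 22.179.144.92  path d0:H0→d1:H2→d2:-→d3:-→d4:-→d5:-→d6:-→d7:-→d8:-→d9:-→d10:-→d11:-→d12:-→d13:-→d14:-→d15:-→d16:-→d17:-→d18:-→d19:-→d20:H1  best=H1
  add 45.194.180.7/32 -> H4 at depth 32
  add 22.179.148.215/32 -> H2 at depth 32
  del 22.179.148.215/32 (clear depth 32)
  ? 152.23.86.2  path d0:H0  best=H0
  add 45.194.176.0/20 -> H4 at depth 20
  ? 22.179.144.7  path d0:H0→d1:H2→d2:-→d3:-→d4:-→d5:-→d6:-→d7:-→d8:-→d9:-→d10:-→d11:-→d12:-→d13:-→d14:-→d15:-→d16:-→d17:-→d18:-→d19:-→d20:H1→d21:-  best=H1
  ? 27.231.102.63  path d0:H0→d1:H2→d2:-→d3:-→d4:-→d5:-→d6:-→d7:-→d8:-→d9:-→d10:-→d11:-→d12:H4→d13:-→d14:-→d15:-→d16:-→d17:-→d18:-→d19:-→d20:H0→d21:-→d22:-→d23:-→d24:H2→d25:-→d26:-→d27:-→d28:-→d29:-→d30:-→d31:-→d32:H3  best=H3
  add 22.176.0.0/12 -> H1 at depth 12
  ? 45.194.176.7  path d0:H0→d1:H2→d2:-→d3:-→d4:-→d5:-→d6:-→d7:-→d8:-→d9:-→d10:-→d11:-→d12:H1→d13:-→d14:-→d15:-→d16:-→d17:-→d18:-→d19:-→d20:H4→d21:-  best=H4
  add 45.194.180.7/32 -> H2 at depth 32
  add 22.179.144.0/20 -> H4 at depth 20
  ? 22.179.144.0  path d0:H0→d1:H2→d2:-→d3:-→d4:-→d5:-→d6:-→d7:-→d8:-→d9:-→d10:-→d11:-→d12:H1→d13:-→d14:-→d15:-→d16:-→d17:-→d18:-→d19:-→d20:H4→d21:-  best=H4
  add 27.0.0.0/8 -> H1 at depth 8
  ? 27.231.102.63  path d0:H0→d1:H2→d2:-→d3:-→d4:-→d5:-→d6:-→d7:-→d8:H1→d9:-→d10:-→d11:-→d12:H4→d13:-→d14:-→d15:-→d16:-→d17:-→d18:-→d19:-→d20:H0→d21:-→d22:-→d23:-→d24:H2→d25:-→d26:-→d27:-→d28:-→d29:-→d30:-→d31:-→d32:H3  best=H3
  ? 45.194.180.7  path d0:H0→d1:H2→d2:-→d3:-→d4:-→d5:-→d6:-→d7:-→d8:-→d9:-→d10:-→d11:-→d12:H1→d13:-→d14:-→d15:-→d16:-→d17:-→d18:-→d19:-→d20:H4→d21:-→d22:-→d23:-→d24:-→d25:-→d26:-→d27:-→d28:-→d29:-→d30:-→d31:-→d32:H2  best=H2

== LOOKUPS ==
["H4","H1","H1","H3","H0","H4","H1","H0","H1","H3","H4","H4","H3","H2"]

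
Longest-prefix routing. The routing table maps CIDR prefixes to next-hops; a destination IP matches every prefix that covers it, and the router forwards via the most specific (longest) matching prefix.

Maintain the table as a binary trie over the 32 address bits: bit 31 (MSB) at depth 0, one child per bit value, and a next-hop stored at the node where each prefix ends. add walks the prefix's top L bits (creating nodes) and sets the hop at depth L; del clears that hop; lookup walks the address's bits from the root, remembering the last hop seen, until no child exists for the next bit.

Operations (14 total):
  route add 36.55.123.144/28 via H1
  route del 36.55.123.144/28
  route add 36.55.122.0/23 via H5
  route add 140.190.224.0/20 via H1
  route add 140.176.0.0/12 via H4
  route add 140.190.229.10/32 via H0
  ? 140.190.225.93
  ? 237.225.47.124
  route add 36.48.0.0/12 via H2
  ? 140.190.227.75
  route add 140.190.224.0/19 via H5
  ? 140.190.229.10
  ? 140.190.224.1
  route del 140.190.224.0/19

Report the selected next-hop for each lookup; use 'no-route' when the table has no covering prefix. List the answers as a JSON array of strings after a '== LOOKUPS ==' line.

Apply in order:
  add 36.55.123.144/28 -> H1 at depth 28
  del 36.55.123.144/28 (clear depth 28)
  add 36.55.122.0/23 -> H5 at depth 23
  add 140.190.224.0/20 -> H1 at depth 20
  add 140.176.0.0/12 -> H4 at depth 12
  add 140.190.229.10/32 -> H0 at depth 32
  ? 140.190.225.93  path d0:-→d1:-→d2:-→d3:-→d4:-→d5:-→d6:-→d7:-→d8:-→d9:-→d10:-→d11:-→d12:H4→d13:-→d14:-→d15:-→d16:-→d17:-→d18:-→d19:-→d20:H1→d21:-  best=H1
  ? 237.225.47.124  path d0:-→d1:-  best=no-route
  add 36.48.0.0/12 -> H2 at depth 12
  ? 140.190.227.75  path d0:-→d1:-→d2:-→d3:-→d4:-→d5:-→d6:-→d7:-→d8:-→d9:-→d10:-→d11:-→d12:H4→d13:-→d14:-→d15:-→d16:-→d17:-→d18:-→d19:-→d20:H1→d21:-  best=H1
  add 140.190.224.0/19 -> H5 at depth 19
  ? 140.190.229.10  path d0:-→d1:-→d2:-→d3:-→d4:-→d5:-→d6:-→d7:-→d8:-→d9:-→d10:-→d11:-→d12:H4→d13:-→d14:-→d15:-→d16:-→d17:-→d18:-→d19:H5→d20:H1→d21:-→d22:-→d23:-→d24:-→d25:-→d26:-→d27:-→d28:-→d29:-→d30:-→d31:-→d32:H0  best=H0
  ? 140.190.224.1  path d0:-→d1:-→d2:-→d3:-→d4:-→d5:-→d6:-→d7:-→d8:-→d9:-→d10:-→d11:-→d12:H4→d13:-→d14:-→d15:-→d16:-→d17:-→d18:-→d19:H5→d20:H1→d21:-  best=H1
  del 140.190.224.0/19 (clear depth 19)

== LOOKUPS ==
["H1","no-route","H1","H0","H1"]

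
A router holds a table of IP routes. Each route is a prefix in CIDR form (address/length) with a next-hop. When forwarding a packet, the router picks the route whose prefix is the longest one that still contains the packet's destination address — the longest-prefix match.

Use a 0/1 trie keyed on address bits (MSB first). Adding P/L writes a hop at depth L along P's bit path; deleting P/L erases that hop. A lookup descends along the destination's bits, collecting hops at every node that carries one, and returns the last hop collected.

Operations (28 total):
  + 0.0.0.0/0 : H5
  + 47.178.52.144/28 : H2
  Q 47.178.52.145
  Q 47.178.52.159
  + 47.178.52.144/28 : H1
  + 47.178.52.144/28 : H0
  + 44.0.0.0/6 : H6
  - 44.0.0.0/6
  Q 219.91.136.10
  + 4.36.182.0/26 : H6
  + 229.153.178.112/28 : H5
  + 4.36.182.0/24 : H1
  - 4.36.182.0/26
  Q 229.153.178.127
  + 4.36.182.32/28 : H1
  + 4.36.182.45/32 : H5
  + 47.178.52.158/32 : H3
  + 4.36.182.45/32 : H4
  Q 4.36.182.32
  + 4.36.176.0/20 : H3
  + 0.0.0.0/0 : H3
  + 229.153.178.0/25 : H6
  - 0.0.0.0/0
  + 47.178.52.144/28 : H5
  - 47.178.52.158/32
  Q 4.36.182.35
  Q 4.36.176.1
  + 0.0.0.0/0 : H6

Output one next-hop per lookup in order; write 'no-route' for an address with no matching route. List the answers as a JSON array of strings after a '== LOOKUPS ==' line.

Process each operation:
  + 0.0.0.0/0 (H5) depth=0
  + 47.178.52.144/28 (H2) depth=28
  lookup 47.178.52.145: bits 0010111110110010001101001001 walk d0:H5→d1:-→d2:-→d3:-→d4:-→d5:-→d6:-→d7:-→d8:-→d9:-→d10:-→d11:-→d12:-→d13:-→d14:-→d15:-→d16:-→d17:-→d18:-→d19:-→d20:-→d21:-→d22:-→d23:-→d24:-→d25:-→d26:-→d27:-→d28:H2 -> H2
  lookup 47.178.52.159: bits 0010111110110010001101001001 walk d0:H5→d1:-→d2:-→d3:-→d4:-→d5:-→d6:-→d7:-→d8:-→d9:-→d10:-→d11:-→d12:-→d13:-→d14:-→d15:-→d16:-→d17:-→d18:-→d19:-→d20:-→d21:-→d22:-→d23:-→d24:-→d25:-→d26:-→d27:-→d28:H2 -> H2
  + 47.178.52.144/28 (H1) depth=28
  + 47.178.52.144/28 (H0) depth=28
  + 44.0.0.0/6 (H6) depth=6
  del 44.0.0.0/6 (clear depth 6)
  lookup 219.91.136.10: bits ε walk d0:H5 -> H5
  + 4.36.182.0/26 (H6) depth=26
  + 229.153.178.112/28 (H5) depth=28
  + 4.36.182.0/24 (H1) depth=24
  del 4.36.182.0/26 (clear depth 26)
  lookup 229.153.178.127: bits 1110010110011001101100100111 walk d0:H5→d1:-→d2:-→d3:-→d4:-→d5:-→d6:-→d7:-→d8:-→d9:-→d10:-→d11:-→d12:-→d13:-→d14:-→d15:-→d16:-→d17:-→d18:-→d19:-→d20:-→d21:-→d22:-→d23:-→d24:-→d25:-→d26:-→d27:-→d28:H5 -> H5
  + 4.36.182.32/28 (H1) depth=28
  + 4.36.182.45/32 (H5) depth=32
  + 47.178.52.158/32 (H3) depth=32
  + 4.36.182.45/32 (H4) depth=32
  lookup 4.36.182.32: bits 0000010000100100101101100010 walk d0:H5→d1:-→d2:-→d3:-→d4:-→d5:-→d6:-→d7:-→d8:-→d9:-→d10:-→d11:-→d12:-→d13:-→d14:-→d15:-→d16:-→d17:-→d18:-→d19:-→d20:-→d21:-→d22:-→d23:-→d24:H1→d25:-→d26:-→d27:-→d28:H1 -> H1
  + 4.36.176.0/20 (H3) depth=20
  + 0.0.0.0/0 (H3) depth=0
  + 229.153.178.0/25 (H6) depth=25
  del 0.0.0.0/0 (clear depth 0)
  + 47.178.52.144/28 (H5) depth=28
  del 47.178.52.158/32 (clear depth 32)
  lookup 4.36.182.35: bits 0000010000100100101101100010 walk d0:-→d1:-→d2:-→d3:-→d4:-→d5:-→d6:-→d7:-→d8:-→d9:-→d10:-→d11:-→d12:-→d13:-→d14:-→d15:-→d16:-→d17:-→d18:-→d19:-→d20:H3→d21:-→d22:-→d23:-→d24:H1→d25:-→d26:-→d27:-→d28:H1 -> H1
  lookup 4.36.176.1: bits 000001000010010010110 walk d0:-→d1:-→d2:-→d3:-→d4:-→d5:-→d6:-→d7:-→d8:-→d9:-→d10:-→d11:-→d12:-→d13:-→d14:-→d15:-→d16:-→d17:-→d18:-→d19:-→d20:H3→d21:- -> H3
  + 0.0.0.0/0 (H6) depth=0

== LOOKUPS ==
["H2","H2","H5","H5","H1","H1","H3"]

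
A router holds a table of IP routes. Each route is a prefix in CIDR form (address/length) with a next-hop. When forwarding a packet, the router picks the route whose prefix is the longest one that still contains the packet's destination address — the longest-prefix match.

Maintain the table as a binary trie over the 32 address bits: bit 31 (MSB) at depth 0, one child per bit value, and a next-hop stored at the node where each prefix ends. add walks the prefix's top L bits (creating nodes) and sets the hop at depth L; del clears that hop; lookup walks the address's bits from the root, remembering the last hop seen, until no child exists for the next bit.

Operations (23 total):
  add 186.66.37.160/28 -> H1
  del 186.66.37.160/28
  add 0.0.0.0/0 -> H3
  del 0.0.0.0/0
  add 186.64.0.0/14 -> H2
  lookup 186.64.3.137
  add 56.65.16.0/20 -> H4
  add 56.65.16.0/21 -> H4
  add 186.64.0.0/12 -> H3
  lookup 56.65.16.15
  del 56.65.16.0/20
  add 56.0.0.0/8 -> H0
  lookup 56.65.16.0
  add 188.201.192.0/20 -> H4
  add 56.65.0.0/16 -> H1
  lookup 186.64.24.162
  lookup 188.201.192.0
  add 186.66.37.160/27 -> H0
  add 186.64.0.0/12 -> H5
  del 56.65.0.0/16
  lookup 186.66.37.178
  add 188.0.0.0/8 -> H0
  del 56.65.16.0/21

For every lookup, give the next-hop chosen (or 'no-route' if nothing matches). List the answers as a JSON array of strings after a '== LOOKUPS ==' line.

Process each operation:
  + 186.66.37.160/28 (H1) depth=28
  - 186.66.37.160/28 clear@28
  + 0.0.0.0/0 (H3) depth=0
  - 0.0.0.0/0 clear@0
  + 186.64.0.0/14 (H2) depth=14
  ? 186.64.3.137  path d0:-→d1:-→d2:-→d3:-→d4:-→d5:-→d6:-→d7:-→d8:-→d9:-→d10:-→d11:-→d12:-→d13:-→d14:H2  best=H2
  + 56.65.16.0/20 (H4) depth=20
  + 56.65.16.0/21 (H4) depth=21
  + 186.64.0.0/12 (H3) depth=12
  ? 56.65.16.15  path d0:-→d1:-→d2:-→d3:-→d4:-→d5:-→d6:-→d7:-→d8:-→d9:-→d10:-→d11:-→d12:-→d13:-→d14:-→d15:-→d16:-→d17:-→d18:-→d19:-→d20:H4→d21:H4  best=H4
  - 56.65.16.0/20 clear@20
  + 56.0.0.0/8 (H0) depth=8
  ? 56.65.16.0  path d0:-→d1:-→d2:-→d3:-→d4:-→d5:-→d6:-→d7:-→d8:H0→d9:-→d10:-→d11:-→d12:-→d13:-→d14:-→d15:-→d16:-→d17:-→d18:-→d19:-→d20:-→d21:H4  best=H4
  + 188.201.192.0/20 (H4) depth=20
  + 56.65.0.0/16 (H1) depth=16
  ? 186.64.24.162  path d0:-→d1:-→d2:-→d3:-→d4:-→d5:-→d6:-→d7:-→d8:-→d9:-→d10:-→d11:-→d12:H3→d13:-→d14:H2  best=H2
  ? 188.201.192.0  path d0:-→d1:-→d2:-→d3:-→d4:-→d5:-→d6:-→d7:-→d8:-→d9:-→d10:-→d11:-→d12:-→d13:-→d14:-→d15:-→d16:-→d17:-→d18:-→d19:-→d20:H4  best=H4
  + 186.66.37.160/27 (H0) depth=27
  + 186.64.0.0/12 (H5) depth=12
  - 56.65.0.0/16 clear@16
  ? 186.66.37.178  path d0:-→d1:-→d2:-→d3:-→d4:-→d5:-→d6:-→d7:-→d8:-→d9:-→d10:-→d11:-→d12:H5→d13:-→d14:H2→d15:-→d16:-→d17:-→d18:-→d19:-→d20:-→d21:-→d22:-→d23:-→d24:-→d25:-→d26:-→d27:H0  best=H0
  + 188.0.0.0/8 (H0) depth=8
  - 56.65.16.0/21 clear@21

== LOOKUPS ==
["H2","H4","H4","H2","H4","H0"]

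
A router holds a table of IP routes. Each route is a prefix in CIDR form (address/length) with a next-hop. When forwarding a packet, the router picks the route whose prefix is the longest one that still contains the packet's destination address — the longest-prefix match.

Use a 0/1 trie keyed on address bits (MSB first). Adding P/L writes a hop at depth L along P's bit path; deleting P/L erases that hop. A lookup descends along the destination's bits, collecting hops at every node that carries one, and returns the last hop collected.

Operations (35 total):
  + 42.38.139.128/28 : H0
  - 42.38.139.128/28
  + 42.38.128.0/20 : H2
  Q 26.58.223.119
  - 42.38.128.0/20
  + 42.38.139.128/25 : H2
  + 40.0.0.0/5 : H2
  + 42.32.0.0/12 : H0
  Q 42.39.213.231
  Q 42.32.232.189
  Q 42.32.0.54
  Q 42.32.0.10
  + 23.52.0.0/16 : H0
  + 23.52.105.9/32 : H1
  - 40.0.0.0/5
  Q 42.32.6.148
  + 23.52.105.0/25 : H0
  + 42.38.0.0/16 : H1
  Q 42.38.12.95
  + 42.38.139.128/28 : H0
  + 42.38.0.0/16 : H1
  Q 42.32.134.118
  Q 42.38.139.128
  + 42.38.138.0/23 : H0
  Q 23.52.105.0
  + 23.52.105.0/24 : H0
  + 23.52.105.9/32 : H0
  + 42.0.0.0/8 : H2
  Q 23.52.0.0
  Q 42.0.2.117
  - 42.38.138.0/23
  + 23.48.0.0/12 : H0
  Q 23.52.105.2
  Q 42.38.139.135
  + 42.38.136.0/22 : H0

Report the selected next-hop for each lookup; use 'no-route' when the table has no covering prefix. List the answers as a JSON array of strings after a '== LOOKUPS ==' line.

Apply in order:
  + 42.38.139.128/28 (H0) depth=28
  - 42.38.139.128/28 clear@28
  + 42.38.128.0/20 (H2) depth=20
  ? 26.58.223.119  path d0:-→d1:-→d2:-  best=no-route
  - 42.38.128.0/20 clear@20
  + 42.38.139.128/25 (H2) depth=25
  + 40.0.0.0/5 (H2) depth=5
  + 42.32.0.0/12 (H0) depth=12
  ? 42.39.213.231  path d0:-→d1:-→d2:-→d3:-→d4:-→d5:H2→d6:-→d7:-→d8:-→d9:-→d10:-→d11:-→d12:H0→d13:-→d14:-→d15:-  best=H0
  ? 42.32.232.189  path d0:-→d1:-→d2:-→d3:-→d4:-→d5:H2→d6:-→d7:-→d8:-→d9:-→d10:-→d11:-→d12:H0→d13:-  best=H0
  ? 42.32.0.54  path d0:-→d1:-→d2:-→d3:-→d4:-→d5:H2→d6:-→d7:-→d8:-→d9:-→d10:-→d11:-→d12:H0→d13:-  best=H0
  ? 42.32.0.10  path d0:-→d1:-→d2:-→d3:-→d4:-→d5:H2→d6:-→d7:-→d8:-→d9:-→d10:-→d11:-→d12:H0→d13:-  best=H0
  + 23.52.0.0/16 (H0) depth=16
  + 23.52.105.9/32 (H1) depth=32
  - 40.0.0.0/5 clear@5
  ? 42.32.6.148  path d0:-→d1:-→d2:-→d3:-→d4:-→d5:-→d6:-→d7:-→d8:-→d9:-→d10:-→d11:-→d12:H0→d13:-  best=H0
  + 23.52.105.0/25 (H0) depth=25
  + 42.38.0.0/16 (H1) depth=16
  ? 42.38.12.95  path d0:-→d1:-→d2:-→d3:-→d4:-→d5:-→d6:-→d7:-→d8:-→d9:-→d10:-→d11:-→d12:H0→d13:-→d14:-→d15:-→d16:H1  best=H1
  + 42.38.139.128/28 (H0) depth=28
  + 42.38.0.0/16 (H1) depth=16
  ? 42.32.134.118  path d0:-→d1:-→d2:-→d3:-→d4:-→d5:-→d6:-→d7:-→d8:-→d9:-→d10:-→d11:-→d12:H0→d13:-  best=H0
  ? 42.38.139.128  path d0:-→d1:-→d2:-→d3:-→d4:-→d5:-→d6:-→d7:-→d8:-→d9:-→d10:-→d11:-→d12:H0→d13:-→d14:-→d15:-→d16:H1→d17:-→d18:-→d19:-→d20:-→d21:-→d22:-→d23:-→d24:-→d25:H2→d26:-→d27:-→d28:H0  best=H0
  + 42.38.138.0/23 (H0) depth=23
  ? 23.52.105.0  path d0:-→d1:-→d2:-→d3:-→d4:-→d5:-→d6:-→d7:-→d8:-→d9:-→d10:-→d11:-→d12:-→d13:-→d14:-→d15:-→d16:H0→d17:-→d18:-→d19:-→d20:-→d21:-→d22:-→d23:-→d24:-→d25:H0→d26:-→d27:-→d28:-  best=H0
  + 23.52.105.0/24 (H0) depth=24
  + 23.52.105.9/32 (H0) depth=32
  + 42.0.0.0/8 (H2) depth=8
  ? 23.52.0.0  path d0:-→d1:-→d2:-→d3:-→d4:-→d5:-→d6:-→d7:-→d8:-→d9:-→d10:-→d11:-→d12:-→d13:-→d14:-→d15:-→d16:H0→d17:-  best=H0
  ? 42.0.2.117  path d0:-→d1:-→d2:-→d3:-→d4:-→d5:-→d6:-→d7:-→d8:H2→d9:-→d10:-  best=H2
  - 42.38.138.0/23 clear@23
  + 23.48.0.0/12 (H0) depth=12
  ? 23.52.105.2  path d0:-→d1:-→d2:-→d3:-→d4:-→d5:-→d6:-→d7:-→d8:-→d9:-→d10:-→d11:-→d12:H0→d13:-→d14:-→d15:-→d16:H0→d17:-→d18:-→d19:-→d20:-→d21:-→d22:-→d23:-→d24:H0→d25:H0→d26:-→d27:-→d28:-  best=H0
  ? 42.38.139.135  path d0:-→d1:-→d2:-→d3:-→d4:-→d5:-→d6:-→d7:-→d8:H2→d9:-→d10:-→d11:-→d12:H0→d13:-→d14:-→d15:-→d16:H1→d17:-→d18:-→d19:-→d20:-→d21:-→d22:-→d23:-→d24:-→d25:H2→d26:-→d27:-→d28:H0  best=H0
  + 42.38.136.0/22 (H0) depth=22

== LOOKUPS ==
["no-route","H0","H0","H0","H0","H0","H1","H0","H0","H0","H0","H2","H0","H0"]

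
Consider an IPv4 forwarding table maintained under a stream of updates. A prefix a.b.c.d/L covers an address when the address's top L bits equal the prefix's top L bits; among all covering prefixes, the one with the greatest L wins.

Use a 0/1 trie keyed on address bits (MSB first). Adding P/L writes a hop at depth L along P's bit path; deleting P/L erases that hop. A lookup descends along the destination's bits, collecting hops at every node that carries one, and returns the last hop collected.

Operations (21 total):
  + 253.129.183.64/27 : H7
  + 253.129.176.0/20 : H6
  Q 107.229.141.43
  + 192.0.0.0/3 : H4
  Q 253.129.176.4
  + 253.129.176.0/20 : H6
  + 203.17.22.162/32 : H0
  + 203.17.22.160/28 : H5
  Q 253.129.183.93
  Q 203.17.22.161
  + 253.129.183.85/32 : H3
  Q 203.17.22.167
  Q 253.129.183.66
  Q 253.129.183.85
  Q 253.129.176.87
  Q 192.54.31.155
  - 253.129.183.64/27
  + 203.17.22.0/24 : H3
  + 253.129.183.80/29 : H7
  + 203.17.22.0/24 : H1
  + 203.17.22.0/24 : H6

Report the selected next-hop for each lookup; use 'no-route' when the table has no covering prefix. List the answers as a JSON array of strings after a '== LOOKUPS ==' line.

Trace:
  + 253.129.183.64/27 (H7) depth=27
  + 253.129.176.0/20 (H6) depth=20
  ? 107.229.141.43  path d0:-  best=no-route
  + 192.0.0.0/3 (H4) depth=3
  ? 253.129.176.4  path d0:-→d1:-→d2:-→d3:-→d4:-→d5:-→d6:-→d7:-→d8:-→d9:-→d10:-→d11:-→d12:-→d13:-→d14:-→d15:-→d16:-→d17:-→d18:-→d19:-→d20:H6→d21:-  best=H6
  + 253.129.176.0/20 (H6) depth=20
  + 203.17.22.162/32 (H0) depth=32
  + 203.17.22.160/28 (H5) depth=28
  ? 253.129.183.93  path d0:-→d1:-→d2:-→d3:-→d4:-→d5:-→d6:-→d7:-→d8:-→d9:-→d10:-→d11:-→d12:-→d13:-→d14:-→d15:-→d16:-→d17:-→d18:-→d19:-→d20:H6→d21:-→d22:-→d23:-→d24:-→d25:-→d26:-→d27:H7  best=H7
  ? 203.17.22.161  path d0:-→d1:-→d2:-→d3:H4→d4:-→d5:-→d6:-→d7:-→d8:-→d9:-→d10:-→d11:-→d12:-→d13:-→d14:-→d15:-→d16:-→d17:-→d18:-→d19:-→d20:-→d21:-→d22:-→d23:-→d24:-→d25:-→d26:-→d27:-→d28:H5→d29:-→d30:-  best=H5
  + 253.129.183.85/32 (H3) depth=32
  ? 203.17.22.167  path d0:-→d1:-→d2:-→d3:H4→d4:-→d5:-→d6:-→d7:-→d8:-→d9:-→d10:-→d11:-→d12:-→d13:-→d14:-→d15:-→d16:-→d17:-→d18:-→d19:-→d20:-→d21:-→d22:-→d23:-→d24:-→d25:-→d26:-→d27:-→d28:H5→d29:-  best=H5
  ? 253.129.183.66  path d0:-→d1:-→d2:-→d3:-→d4:-→d5:-→d6:-→d7:-→d8:-→d9:-→d10:-→d11:-→d12:-→d13:-→d14:-→d15:-→d16:-→d17:-→d18:-→d19:-→d20:H6→d21:-→d22:-→d23:-→d24:-→d25:-→d26:-→d27:H7  best=H7
  ? 253.129.183.85  path d0:-→d1:-→d2:-→d3:-→d4:-→d5:-→d6:-→d7:-→d8:-→d9:-→d10:-→d11:-→d12:-→d13:-→d14:-→d15:-→d16:-→d17:-→d18:-→d19:-→d20:H6→d21:-→d22:-→d23:-→d24:-→d25:-→d26:-→d27:H7→d28:-→d29:-→d30:-→d31:-→d32:H3  best=H3
  ? 253.129.176.87  path d0:-→d1:-→d2:-→d3:-→d4:-→d5:-→d6:-→d7:-→d8:-→d9:-→d10:-→d11:-→d12:-→d13:-→d14:-→d15:-→d16:-→d17:-→d18:-→d19:-→d20:H6→d21:-  best=H6
  ? 192.54.31.155  path d0:-→d1:-→d2:-→d3:H4→d4:-  best=H4
  - 253.129.183.64/27 clear@27
  + 203.17.22.0/24 (H3) depth=24
  + 253.129.183.80/29 (H7) depth=29
  + 203.17.22.0/24 (H1) depth=24
  + 203.17.22.0/24 (H6) depth=24

== LOOKUPS ==
["no-route","H6","H7","H5","H5","H7","H3","H6","H4"]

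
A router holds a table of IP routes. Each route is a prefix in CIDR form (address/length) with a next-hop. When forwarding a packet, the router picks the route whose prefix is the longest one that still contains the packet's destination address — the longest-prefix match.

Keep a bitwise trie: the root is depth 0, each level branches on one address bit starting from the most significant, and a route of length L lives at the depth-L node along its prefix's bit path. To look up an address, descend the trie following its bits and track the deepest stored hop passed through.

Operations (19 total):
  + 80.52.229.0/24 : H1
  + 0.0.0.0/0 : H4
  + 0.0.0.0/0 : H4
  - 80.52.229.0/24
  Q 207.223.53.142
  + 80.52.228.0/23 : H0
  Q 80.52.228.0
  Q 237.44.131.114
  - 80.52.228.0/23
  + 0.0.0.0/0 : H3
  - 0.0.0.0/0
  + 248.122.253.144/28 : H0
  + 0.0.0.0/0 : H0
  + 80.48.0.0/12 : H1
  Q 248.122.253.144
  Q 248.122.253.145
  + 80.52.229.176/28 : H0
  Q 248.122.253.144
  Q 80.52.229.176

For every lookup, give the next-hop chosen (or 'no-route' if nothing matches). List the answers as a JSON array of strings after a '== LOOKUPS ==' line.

Trace:
  + 80.52.229.0/24 (H1) depth=24
  + 0.0.0.0/0 (H4) depth=0
  + 0.0.0.0/0 (H4) depth=0
  - 80.52.229.0/24 clear@24
  Q 207.223.53.142: descend ε ; hops seen [H4] ; pick H4
  + 80.52.228.0/23 (H0) depth=23
  Q 80.52.228.0: descend 01010000001101001110010 ; hops seen [H4,H0] ; pick H0
  Q 237.44.131.114: descend ε ; hops seen [H4] ; pick H4
  - 80.52.228.0/23 clear@23
  + 0.0.0.0/0 (H3) depth=0
  - 0.0.0.0/0 clear@0
  + 248.122.253.144/28 (H0) depth=28
  + 0.0.0.0/0 (H0) depth=0
  + 80.48.0.0/12 (H1) depth=12
  Q 248.122.253.144: descend 1111100001111010111111011001 ; hops seen [H0,H0] ; pick H0
  Q 248.122.253.145: descend 1111100001111010111111011001 ; hops seen [H0,H0] ; pick H0
  + 80.52.229.176/28 (H0) depth=28
  Q 248.122.253.144: descend 1111100001111010111111011001 ; hops seen [H0,H0] ; pick H0
  Q 80.52.229.176: descend 0101000000110100111001011011 ; hops seen [H0,H1,H0] ; pick H0

== LOOKUPS ==
["H4","H0","H4","H0","H0","H0","H0"]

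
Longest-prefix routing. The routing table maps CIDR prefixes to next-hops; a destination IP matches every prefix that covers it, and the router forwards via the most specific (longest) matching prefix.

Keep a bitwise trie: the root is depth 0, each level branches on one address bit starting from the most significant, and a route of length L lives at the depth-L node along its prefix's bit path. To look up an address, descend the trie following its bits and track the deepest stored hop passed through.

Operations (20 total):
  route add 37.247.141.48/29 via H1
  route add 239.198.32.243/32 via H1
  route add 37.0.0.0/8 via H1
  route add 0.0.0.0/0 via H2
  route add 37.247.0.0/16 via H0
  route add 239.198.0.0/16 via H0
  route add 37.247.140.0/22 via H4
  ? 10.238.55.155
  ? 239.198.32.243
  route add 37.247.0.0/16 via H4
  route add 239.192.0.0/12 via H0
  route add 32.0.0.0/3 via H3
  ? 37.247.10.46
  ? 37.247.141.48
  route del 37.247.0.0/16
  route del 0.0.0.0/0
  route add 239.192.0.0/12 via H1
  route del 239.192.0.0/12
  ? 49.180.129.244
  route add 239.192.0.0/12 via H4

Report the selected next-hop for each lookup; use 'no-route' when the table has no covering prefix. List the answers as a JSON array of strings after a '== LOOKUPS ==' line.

Trace:
  + 37.247.141.48/29 (H1) depth=29
  + 239.198.32.243/32 (H1) depth=32
  + 37.0.0.0/8 (H1) depth=8
  + 0.0.0.0/0 (H2) depth=0
  + 37.247.0.0/16 (H0) depth=16
  + 239.198.0.0/16 (H0) depth=16
  + 37.247.140.0/22 (H4) depth=22
  Q 10.238.55.155: descend 00 ; hops seen [H2] ; pick H2
  Q 239.198.32.243: descend 11101111110001100010000011110011 ; hops seen [H2,H0,H1] ; pick H1
  + 37.247.0.0/16 (H4) depth=16
  + 239.192.0.0/12 (H0) depth=12
  + 32.0.0.0/3 (H3) depth=3
  Q 37.247.10.46: descend 0010010111110111 ; hops seen [H2,H3,H1,H4] ; pick H4
  Q 37.247.141.48: descend 00100101111101111000110100110 ; hops seen [H2,H3,H1,H4,H4,H1] ; pick H1
  - 37.247.0.0/16 clear@16
  - 0.0.0.0/0 clear@0
  + 239.192.0.0/12 (H1) depth=12
  - 239.192.0.0/12 clear@12
  Q 49.180.129.244: descend 001 ; hops seen [H3] ; pick H3
  + 239.192.0.0/12 (H4) depth=12

== LOOKUPS ==
["H2","H1","H4","H1","H3"]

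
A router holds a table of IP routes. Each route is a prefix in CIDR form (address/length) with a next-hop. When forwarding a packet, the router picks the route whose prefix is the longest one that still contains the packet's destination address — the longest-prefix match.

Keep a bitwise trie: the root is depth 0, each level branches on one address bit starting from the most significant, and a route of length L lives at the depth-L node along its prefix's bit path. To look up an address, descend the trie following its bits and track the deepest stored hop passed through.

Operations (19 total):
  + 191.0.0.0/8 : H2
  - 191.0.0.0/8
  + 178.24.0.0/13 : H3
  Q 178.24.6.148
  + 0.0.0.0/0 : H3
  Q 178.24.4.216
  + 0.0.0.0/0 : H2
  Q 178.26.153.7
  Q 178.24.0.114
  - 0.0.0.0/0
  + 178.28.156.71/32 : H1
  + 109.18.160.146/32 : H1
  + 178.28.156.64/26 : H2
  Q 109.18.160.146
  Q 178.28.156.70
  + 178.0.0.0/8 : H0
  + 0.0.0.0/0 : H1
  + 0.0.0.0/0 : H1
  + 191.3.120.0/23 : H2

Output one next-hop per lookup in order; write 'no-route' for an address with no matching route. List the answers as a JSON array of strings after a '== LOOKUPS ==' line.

Process each operation:
  add 191.0.0.0/8 -> H2 at depth 8
  - 191.0.0.0/8 clear@8
  add 178.24.0.0/13 -> H3 at depth 13
  Q 178.24.6.148: descend 1011001000011 ; hops seen [H3] ; pick H3
  add 0.0.0.0/0 -> H3 at depth 0
  Q 178.24.4.216: descend 1011001000011 ; hops seen [H3,H3] ; pick H3
  add 0.0.0.0/0 -> H2 at depth 0
  Q 178.26.153.7: descend 1011001000011 ; hops seen [H2,H3] ; pick H3
  Q 178.24.0.114: descend 1011001000011 ; hops seen [H2,H3] ; pick H3
  - 0.0.0.0/0 clear@0
  add 178.28.156.71/32 -> H1 at depth 32
  add 109.18.160.146/32 -> H1 at depth 32
  add 178.28.156.64/26 -> H2 at depth 26
  Q 109.18.160.146: descend 01101101000100101010000010010010 ; hops seen [H1] ; pick H1
  Q 178.28.156.70: descend 1011001000011100100111000100011 ; hops seen [H3,H2] ; pick H2
  add 178.0.0.0/8 -> H0 at depth 8
  add 0.0.0.0/0 -> H1 at depth 0
  add 0.0.0.0/0 -> H1 at depth 0
  add 191.3.120.0/23 -> H2 at depth 23

== LOOKUPS ==
["H3","H3","H3","H3","H1","H2"]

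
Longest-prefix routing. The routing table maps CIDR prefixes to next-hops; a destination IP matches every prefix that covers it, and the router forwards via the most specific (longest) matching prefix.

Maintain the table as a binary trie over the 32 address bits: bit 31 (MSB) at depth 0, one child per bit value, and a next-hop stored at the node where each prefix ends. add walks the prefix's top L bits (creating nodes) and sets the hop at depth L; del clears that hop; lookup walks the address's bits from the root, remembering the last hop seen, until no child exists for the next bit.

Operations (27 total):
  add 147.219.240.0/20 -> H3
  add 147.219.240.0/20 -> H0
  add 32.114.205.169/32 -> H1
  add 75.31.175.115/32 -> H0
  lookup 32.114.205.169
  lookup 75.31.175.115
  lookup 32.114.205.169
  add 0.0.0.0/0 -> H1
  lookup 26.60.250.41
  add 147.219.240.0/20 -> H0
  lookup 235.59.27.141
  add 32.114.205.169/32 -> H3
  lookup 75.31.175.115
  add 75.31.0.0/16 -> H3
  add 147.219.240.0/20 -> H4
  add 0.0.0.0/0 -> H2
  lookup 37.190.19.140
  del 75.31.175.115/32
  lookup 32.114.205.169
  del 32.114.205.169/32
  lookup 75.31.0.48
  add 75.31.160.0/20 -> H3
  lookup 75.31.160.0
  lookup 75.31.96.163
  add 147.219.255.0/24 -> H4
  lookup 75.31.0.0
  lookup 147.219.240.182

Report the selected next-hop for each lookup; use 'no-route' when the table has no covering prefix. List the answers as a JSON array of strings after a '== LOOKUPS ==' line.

Apply in order:
  add 147.219.240.0/20 -> H3 at depth 20
  add 147.219.240.0/20 -> H0 at depth 20
  add 32.114.205.169/32 -> H1 at depth 32
  add 75.31.175.115/32 -> H0 at depth 32
  Q 32.114.205.169: descend 00100000011100101100110110101001 ; hops seen [H1] ; pick H1
  Q 75.31.175.115: descend 01001011000111111010111101110011 ; hops seen [H0] ; pick H0
  Q 32.114.205.169: descend 00100000011100101100110110101001 ; hops seen [H1] ; pick H1
  add 0.0.0.0/0 -> H1 at depth 0
  Q 26.60.250.41: descend 00 ; hops seen [H1] ; pick H1
  add 147.219.240.0/20 -> H0 at depth 20
  Q 235.59.27.141: descend 1 ; hops seen [H1] ; pick H1
  add 32.114.205.169/32 -> H3 at depth 32
  Q 75.31.175.115: descend 01001011000111111010111101110011 ; hops seen [H1,H0] ; pick H0
  add 75.31.0.0/16 -> H3 at depth 16
  add 147.219.240.0/20 -> H4 at depth 20
  add 0.0.0.0/0 -> H2 at depth 0
  Q 37.190.19.140: descend 00100 ; hops seen [H2] ; pick H2
  del 75.31.175.115/32 (clear depth 32)
  Q 32.114.205.169: descend 00100000011100101100110110101001 ; hops seen [H2,H3] ; pick H3
  del 32.114.205.169/32 (clear depth 32)
  Q 75.31.0.48: descend 0100101100011111 ; hops seen [H2,H3] ; pick H3
  add 75.31.160.0/20 -> H3 at depth 20
  Q 75.31.160.0: descend 01001011000111111010 ; hops seen [H2,H3,H3] ; pick H3
  Q 75.31.96.163: descend 0100101100011111 ; hops seen [H2,H3] ; pick H3
  add 147.219.255.0/24 -> H4 at depth 24
  Q 75.31.0.0: descend 0100101100011111 ; hops seen [H2,H3] ; pick H3
  Q 147.219.240.182: descend 10010011110110111111 ; hops seen [H2,H4] ; pick H4

== LOOKUPS ==
["H1","H0","H1","H1","H1","H0","H2","H3","H3","H3","H3","H3","H4"]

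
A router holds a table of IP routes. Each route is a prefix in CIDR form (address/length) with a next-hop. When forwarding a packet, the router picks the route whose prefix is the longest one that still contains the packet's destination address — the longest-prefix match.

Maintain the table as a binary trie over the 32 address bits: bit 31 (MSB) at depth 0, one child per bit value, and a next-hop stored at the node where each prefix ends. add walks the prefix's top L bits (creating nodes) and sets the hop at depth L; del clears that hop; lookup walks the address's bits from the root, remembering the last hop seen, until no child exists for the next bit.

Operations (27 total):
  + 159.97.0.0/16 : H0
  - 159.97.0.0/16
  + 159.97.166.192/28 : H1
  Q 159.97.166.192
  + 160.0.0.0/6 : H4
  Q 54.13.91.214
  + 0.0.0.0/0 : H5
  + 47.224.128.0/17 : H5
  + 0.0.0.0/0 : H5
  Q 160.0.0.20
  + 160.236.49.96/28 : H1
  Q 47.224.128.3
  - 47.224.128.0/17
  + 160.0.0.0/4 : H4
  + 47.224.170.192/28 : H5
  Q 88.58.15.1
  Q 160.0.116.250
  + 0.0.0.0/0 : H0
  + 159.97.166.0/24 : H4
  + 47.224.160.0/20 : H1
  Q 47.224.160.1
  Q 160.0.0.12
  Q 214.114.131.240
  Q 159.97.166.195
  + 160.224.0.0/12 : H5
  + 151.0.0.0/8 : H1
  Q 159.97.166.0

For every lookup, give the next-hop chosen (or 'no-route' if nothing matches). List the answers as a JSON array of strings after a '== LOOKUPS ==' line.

Trace:
  + 159.97.0.0/16 (H0) depth=16
  del 159.97.0.0/16 (clear depth 16)
  + 159.97.166.192/28 (H1) depth=28
  lookup 159.97.166.192: bits 1001111101100001101001101100 walk d0:-→d1:-→d2:-→d3:-→d4:-→d5:-→d6:-→d7:-→d8:-→d9:-→d10:-→d11:-→d12:-→d13:-→d14:-→d15:-→d16:-→d17:-→d18:-→d19:-→d20:-→d21:-→d22:-→d23:-→d24:-→d25:-→d26:-→d27:-→d28:H1 -> H1
  + 160.0.0.0/6 (H4) depth=6
  lookup 54.13.91.214: bits ε walk d0:- -> no-route
  + 0.0.0.0/0 (H5) depth=0
  + 47.224.128.0/17 (H5) depth=17
  + 0.0.0.0/0 (H5) depth=0
  lookup 160.0.0.20: bits 101000 walk d0:H5→d1:-→d2:-→d3:-→d4:-→d5:-→d6:H4 -> H4
  + 160.236.49.96/28 (H1) depth=28
  lookup 47.224.128.3: bits 00101111111000001 walk d0:H5→d1:-→d2:-→d3:-→d4:-→d5:-→d6:-→d7:-→d8:-→d9:-→d10:-→d11:-→d12:-→d13:-→d14:-→d15:-→d16:-→d17:H5 -> H5
  del 47.224.128.0/17 (clear depth 17)
  + 160.0.0.0/4 (H4) depth=4
  + 47.224.170.192/28 (H5) depth=28
  lookup 88.58.15.1: bits 0 walk d0:H5→d1:- -> H5
  lookup 160.0.116.250: bits 10100000 walk d0:H5→d1:-→d2:-→d3:-→d4:H4→d5:-→d6:H4→d7:-→d8:- -> H4
  + 0.0.0.0/0 (H0) depth=0
  + 159.97.166.0/24 (H4) depth=24
  + 47.224.160.0/20 (H1) depth=20
  lookup 47.224.160.1: bits 00101111111000001010 walk d0:H0→d1:-→d2:-→d3:-→d4:-→d5:-→d6:-→d7:-→d8:-→d9:-→d10:-→d11:-→d12:-→d13:-→d14:-→d15:-→d16:-→d17:-→d18:-→d19:-→d20:H1 -> H1
  lookup 160.0.0.12: bits 10100000 walk d0:H0→d1:-→d2:-→d3:-→d4:H4→d5:-→d6:H4→d7:-→d8:- -> H4
  lookup 214.114.131.240: bits 1 walk d0:H0→d1:- -> H0
  lookup 159.97.166.195: bits 1001111101100001101001101100 walk d0:H0→d1:-→d2:-→d3:-→d4:-→d5:-→d6:-→d7:-→d8:-→d9:-→d10:-→d11:-→d12:-→d13:-→d14:-→d15:-→d16:-→d17:-→d18:-→d19:-→d20:-→d21:-→d22:-→d23:-→d24:H4→d25:-→d26:-→d27:-→d28:H1 -> H1
  + 160.224.0.0/12 (H5) depth=12
  + 151.0.0.0/8 (H1) depth=8
  lookup 159.97.166.0: bits 100111110110000110100110 walk d0:H0→d1:-→d2:-→d3:-→d4:-→d5:-→d6:-→d7:-→d8:-→d9:-→d10:-→d11:-→d12:-→d13:-→d14:-→d15:-→d16:-→d17:-→d18:-→d19:-→d20:-→d21:-→d22:-→d23:-→d24:H4 -> H4

== LOOKUPS ==
["H1","no-route","H4","H5","H5","H4","H1","H4","H0","H1","H4"]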